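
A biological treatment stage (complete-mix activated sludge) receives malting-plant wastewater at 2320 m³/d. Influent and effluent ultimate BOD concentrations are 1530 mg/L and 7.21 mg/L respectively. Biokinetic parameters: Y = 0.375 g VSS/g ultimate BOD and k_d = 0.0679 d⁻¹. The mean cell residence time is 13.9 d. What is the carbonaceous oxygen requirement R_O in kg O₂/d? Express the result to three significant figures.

R_O ≈ 2570 kg O₂/d

Observed yield with endogenous decay: Y_obs = Y / (1 + k_d·θ_c) = 0.375 / (1 + 0.0679 × 13.9) = 0.375 / 1.944 = 0.1929 g VSS/g ultimate BOD.
Q·(S₀ − S) = 2320 × (1530 − 7.21) × 10⁻³ = 3533 kg/d removed.
Biomass synthesised: P_X = Y_obs × 3533 = 681.6 kg VSS/d.
Carbonaceous O₂ demand = substrate oxidised − cell-mass equivalent = 3533 − 1.42 × 681.6 = 2565 kg O₂/d.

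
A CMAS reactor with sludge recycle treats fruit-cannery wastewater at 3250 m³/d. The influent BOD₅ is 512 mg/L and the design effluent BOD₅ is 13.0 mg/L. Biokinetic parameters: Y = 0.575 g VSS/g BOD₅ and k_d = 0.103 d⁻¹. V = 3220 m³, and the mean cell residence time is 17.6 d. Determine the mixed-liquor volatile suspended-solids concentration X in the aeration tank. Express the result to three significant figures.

X ≈ 1810 mg/L

Solving the biomass balance for X: X = Y Q (S₀−S) θ_c / [V (1+k_d θ_c)] = 0.575 × 3250 × (512 − 13.0) × 17.6 / [3220 × (1 + 0.103 × 17.6)] = 1812 mg/L.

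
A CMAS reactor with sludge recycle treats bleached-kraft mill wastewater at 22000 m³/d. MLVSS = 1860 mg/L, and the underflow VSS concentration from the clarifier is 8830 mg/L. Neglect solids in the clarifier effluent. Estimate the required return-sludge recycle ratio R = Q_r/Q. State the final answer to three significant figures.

R ≈ 0.267

Solids balance on the clarifier gives (1+R)X = R·X_r, so R = X/(X_r − X) = 1860 / (8830 − 1860) = 0.2669.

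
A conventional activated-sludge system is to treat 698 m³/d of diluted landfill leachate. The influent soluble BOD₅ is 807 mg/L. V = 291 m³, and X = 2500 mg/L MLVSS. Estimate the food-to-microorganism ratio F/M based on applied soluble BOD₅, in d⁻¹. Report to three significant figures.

F/M = Q·S₀ / (V·X) = 698 × 807 / (291.0 × 2500) = 0.7743 g soluble BOD₅·(g VSS·d)⁻¹.

F/M ≈ 0.774 d⁻¹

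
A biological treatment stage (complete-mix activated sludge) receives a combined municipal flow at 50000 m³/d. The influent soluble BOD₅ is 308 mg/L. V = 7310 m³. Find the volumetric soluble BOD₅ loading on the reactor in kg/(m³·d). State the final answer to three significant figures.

L_v ≈ 2.11 kg soluble BOD₅/(m³·d)

L_v = Q S₀ / V = 50000 × 308 × 10⁻³ / 7310 = 2.107 kg/(m³·d).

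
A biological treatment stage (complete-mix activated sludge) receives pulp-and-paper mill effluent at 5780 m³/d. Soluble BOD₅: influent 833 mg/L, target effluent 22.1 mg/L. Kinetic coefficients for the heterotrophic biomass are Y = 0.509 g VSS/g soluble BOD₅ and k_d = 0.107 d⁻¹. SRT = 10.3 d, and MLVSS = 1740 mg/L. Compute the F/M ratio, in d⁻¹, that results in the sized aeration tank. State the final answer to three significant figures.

Rearranging the biomass balance for a CMAS with decay, V = Y·Q·ΔS·θ_c / [X·(1+k_d θ_c)] = 0.509 × 5780 × (833 − 22.1) × 10.3 / [1740 × (1 + 0.107 × 10.3)] = 2.46×10^7 / 3658 = 6718 m³.
F/M = Q·S₀ / (V·X) = 5780 × 833 / (6718 × 1740) = 0.4119 g soluble BOD₅·(g VSS·d)⁻¹.

F/M ≈ 0.412 d⁻¹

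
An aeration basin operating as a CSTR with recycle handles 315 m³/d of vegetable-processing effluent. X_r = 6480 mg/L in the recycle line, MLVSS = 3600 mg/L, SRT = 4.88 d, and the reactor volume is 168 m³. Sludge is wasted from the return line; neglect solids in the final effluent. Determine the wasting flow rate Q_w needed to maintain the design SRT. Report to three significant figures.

Q_w = (V·X)/(θ_c X_r) = 168.0 × 3600 / (4.88 × 6480) = 19.13 m³/d.

Q_w ≈ 19.1 m³/d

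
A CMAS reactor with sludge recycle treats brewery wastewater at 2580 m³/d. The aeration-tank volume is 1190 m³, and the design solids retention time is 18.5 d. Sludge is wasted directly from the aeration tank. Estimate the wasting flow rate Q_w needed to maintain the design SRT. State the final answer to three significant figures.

With mixed-liquor wasting, θ_c = V/Q_w, so Q_w = V/θ_c = 1190/18.5 = 64.32 m³/d.

Q_w ≈ 64.3 m³/d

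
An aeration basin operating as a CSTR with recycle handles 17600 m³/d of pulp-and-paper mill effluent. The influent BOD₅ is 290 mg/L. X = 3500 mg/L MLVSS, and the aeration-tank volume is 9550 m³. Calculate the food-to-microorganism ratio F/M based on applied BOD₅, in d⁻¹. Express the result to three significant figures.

F/M ≈ 0.153 d⁻¹

F/M = Q·S₀ / (V·X) = 17600 × 290 / (9550 × 3500) = 0.1527 g BOD₅·(g VSS·d)⁻¹.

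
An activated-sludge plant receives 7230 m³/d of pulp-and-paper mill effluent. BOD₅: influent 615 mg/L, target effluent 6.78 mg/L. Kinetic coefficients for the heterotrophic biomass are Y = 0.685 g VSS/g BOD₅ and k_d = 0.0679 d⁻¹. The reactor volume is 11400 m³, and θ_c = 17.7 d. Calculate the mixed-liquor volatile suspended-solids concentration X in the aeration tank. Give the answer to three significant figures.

From V·X·(1 + k_d·θ_c) = Y·Q·(S₀ − S)·θ_c: X = 0.685 × 7230 × (615 − 6.78) × 17.7 / [11400 × (1 + 0.0679 × 17.7)] = 2124 mg/L.

X ≈ 2120 mg/L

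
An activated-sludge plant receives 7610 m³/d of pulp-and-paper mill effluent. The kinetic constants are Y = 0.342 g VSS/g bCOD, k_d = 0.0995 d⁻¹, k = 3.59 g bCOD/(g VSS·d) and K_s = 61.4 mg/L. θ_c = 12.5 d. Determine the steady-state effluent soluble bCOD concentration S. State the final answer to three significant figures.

S ≈ 10.5 mg/L

From the Monod/SRT balance for a CMAS, S = K_s·(1+k_d θ_c)/[θ_c·(Y k − k_d) − 1] = 61.4 × (1 + 0.0995 × 12.5) / [12.5 × (0.342 × 3.59 − 0.0995) − 1] = 137.8 / 13.10 = 10.51 mg/L.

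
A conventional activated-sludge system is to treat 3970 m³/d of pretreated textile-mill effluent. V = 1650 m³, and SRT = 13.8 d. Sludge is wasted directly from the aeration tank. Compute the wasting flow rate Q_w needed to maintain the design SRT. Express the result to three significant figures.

Q_w ≈ 120 m³/d

For wasting at MLVSS concentration, Q_w = V/θ_c = 1650/13.8 = 119.6 m³/d.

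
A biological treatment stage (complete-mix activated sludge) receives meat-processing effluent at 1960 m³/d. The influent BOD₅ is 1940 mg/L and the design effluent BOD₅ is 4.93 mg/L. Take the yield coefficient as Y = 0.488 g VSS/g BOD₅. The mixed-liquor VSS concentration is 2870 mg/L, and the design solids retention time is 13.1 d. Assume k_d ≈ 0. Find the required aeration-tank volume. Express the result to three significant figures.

With k_d = 0 the design equation reduces to V = Y Q (S₀−S) θ_c / X = 0.488 × 1960 × (1940 − 4.93) × 13.1 / 2870 = 8448 m³.

V ≈ 8450 m³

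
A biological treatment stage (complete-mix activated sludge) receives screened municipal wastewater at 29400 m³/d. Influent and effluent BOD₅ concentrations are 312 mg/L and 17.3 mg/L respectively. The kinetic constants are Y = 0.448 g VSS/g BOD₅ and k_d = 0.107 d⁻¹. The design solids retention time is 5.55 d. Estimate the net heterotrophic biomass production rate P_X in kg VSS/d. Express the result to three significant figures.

P_X ≈ 2440 kg VSS/d

Observed yield with endogenous decay: Y_obs = Y / (1 + k_d·θ_c) = 0.448 / (1 + 0.107 × 5.55) = 0.448 / 1.594 = 0.2811 g VSS/g BOD₅.
ΔS = 312 − 17.3 = 294.7 mg/L, so the substrate removal rate is 29400 × 294.7/1000 = 8664 kg BOD₅/d.
Net biomass production P_X = Y_obs × Q·(S₀ − S) = 0.2811 × 8664 = 2435 kg VSS/d.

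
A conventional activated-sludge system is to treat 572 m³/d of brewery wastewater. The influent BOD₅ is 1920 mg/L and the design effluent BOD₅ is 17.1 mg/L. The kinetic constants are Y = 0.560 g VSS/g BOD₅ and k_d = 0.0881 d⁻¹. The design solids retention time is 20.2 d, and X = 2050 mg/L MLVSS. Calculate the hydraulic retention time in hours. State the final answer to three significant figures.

τ ≈ 90.7 h

Steady-state biomass mass balance: V·X·(1 + k_d·θ_c) = Y·Q·(S₀ − S)·θ_c, so V = 0.560 × 572 × (1920 − 17.1) × 20.2 / [2050 × (1 + 0.0881 × 20.2)] = 1.23×10^7 / 5698 = 2161 m³.
HRT = V/Q = 2161 m³ / 572 m³·d⁻¹ = 3.778 d × 24 = 90.66 h.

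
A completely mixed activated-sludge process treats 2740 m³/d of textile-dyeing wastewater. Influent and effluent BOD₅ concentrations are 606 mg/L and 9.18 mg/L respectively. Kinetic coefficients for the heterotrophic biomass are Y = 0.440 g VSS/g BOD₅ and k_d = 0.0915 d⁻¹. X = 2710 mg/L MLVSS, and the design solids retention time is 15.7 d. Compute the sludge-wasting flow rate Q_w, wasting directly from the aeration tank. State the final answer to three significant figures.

Rearranging the biomass balance for a CMAS with decay, V = Y·Q·ΔS·θ_c / [X·(1+k_d θ_c)] = 0.440 × 2740 × (606 − 9.18) × 15.7 / [2710 × (1 + 0.0915 × 15.7)] = 1.13×10^7 / 6603 = 1711 m³.
For wasting at MLVSS concentration, Q_w = V/θ_c = 1711/15.7 = 109.0 m³/d.

Q_w ≈ 109 m³/d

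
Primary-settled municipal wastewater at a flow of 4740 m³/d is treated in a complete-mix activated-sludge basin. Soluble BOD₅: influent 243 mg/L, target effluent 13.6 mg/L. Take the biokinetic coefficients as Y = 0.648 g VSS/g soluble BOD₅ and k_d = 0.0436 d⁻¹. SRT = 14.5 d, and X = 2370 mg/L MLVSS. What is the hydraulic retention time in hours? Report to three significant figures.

τ ≈ 13.4 h

Rearranging the biomass balance for a CMAS with decay, V = Y·Q·ΔS·θ_c / [X·(1+k_d θ_c)] = 0.648 × 4740 × (243 − 13.6) × 14.5 / [2370 × (1 + 0.0436 × 14.5)] = 1.02×10^7 / 3868 = 2641 m³.
HRT = V/Q = 2641 m³ / 4740 m³·d⁻¹ = 0.5572 d × 24 = 13.37 h.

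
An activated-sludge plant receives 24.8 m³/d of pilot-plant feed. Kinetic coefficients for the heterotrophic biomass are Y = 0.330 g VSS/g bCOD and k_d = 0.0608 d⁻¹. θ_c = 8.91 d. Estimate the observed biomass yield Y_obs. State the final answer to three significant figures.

Y_obs = Y / (1 + k_d θ_c) = 0.330 / (1 + 0.0608 × 8.91) = 0.330 / 1.542 = 0.2140.

Y_obs ≈ 0.214 g VSS/g bCOD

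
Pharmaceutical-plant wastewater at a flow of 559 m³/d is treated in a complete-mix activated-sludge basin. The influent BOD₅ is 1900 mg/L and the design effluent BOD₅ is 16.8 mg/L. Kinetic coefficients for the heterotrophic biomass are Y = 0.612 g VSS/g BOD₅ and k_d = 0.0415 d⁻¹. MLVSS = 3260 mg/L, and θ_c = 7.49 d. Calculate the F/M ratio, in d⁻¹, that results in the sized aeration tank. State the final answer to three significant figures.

Rearranging the biomass balance for a CMAS with decay, V = Y·Q·ΔS·θ_c / [X·(1+k_d θ_c)] = 0.612 × 559 × (1900 − 16.8) × 7.49 / [3260 × (1 + 0.0415 × 7.49)] = 4.83×10^6 / 4273 = 1129 m³.
F/M = Q·S₀ / (V·X) = 559 × 1900 / (1129 × 3260) = 0.2885 g BOD₅·(g VSS·d)⁻¹.

F/M ≈ 0.289 d⁻¹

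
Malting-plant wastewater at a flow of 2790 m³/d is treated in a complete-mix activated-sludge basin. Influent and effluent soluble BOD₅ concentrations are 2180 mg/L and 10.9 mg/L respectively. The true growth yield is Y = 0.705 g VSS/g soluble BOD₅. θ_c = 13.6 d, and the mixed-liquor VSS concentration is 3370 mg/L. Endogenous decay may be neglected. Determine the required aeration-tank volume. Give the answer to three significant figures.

With k_d = 0 the design equation reduces to V = Y Q (S₀−S) θ_c / X = 0.705 × 2790 × (2180 − 10.9) × 13.6 / 3370 = 17218 m³.

V ≈ 17200 m³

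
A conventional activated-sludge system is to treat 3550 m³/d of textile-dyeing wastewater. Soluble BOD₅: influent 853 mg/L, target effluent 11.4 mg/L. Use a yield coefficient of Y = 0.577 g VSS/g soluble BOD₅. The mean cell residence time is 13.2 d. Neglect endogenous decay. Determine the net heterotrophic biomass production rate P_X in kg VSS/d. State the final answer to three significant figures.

No decay correction is needed, so Y_obs = Y = 0.577.
ΔS = 853 − 11.4 = 841.6 mg/L, so the substrate removal rate is 3550 × 841.6/1000 = 2988 kg soluble BOD₅/d.
P_X = Y_obs · Q(S₀ − S) = 0.5770 × 2988 = 1724 kg VSS/d.

P_X ≈ 1720 kg VSS/d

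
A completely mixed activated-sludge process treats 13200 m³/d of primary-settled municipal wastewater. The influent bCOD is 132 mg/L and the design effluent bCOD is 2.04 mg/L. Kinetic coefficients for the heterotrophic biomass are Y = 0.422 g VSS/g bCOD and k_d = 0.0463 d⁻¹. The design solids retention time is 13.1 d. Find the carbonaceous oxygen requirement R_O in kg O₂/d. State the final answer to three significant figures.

Correct the yield for decay: Y_obs = Y/(1 + k_d θ_c) = 0.422 / (1 + 0.0463 × 13.1) = 0.422 / 1.607 = 0.2627.
Q·(S₀ − S) = 13200 × (132 − 2.04) × 10⁻³ = 1715 kg/d removed.
P_X = Y_obs·Q·(S₀ − S) = 0.2627 × 1715 = 450.6 kg VSS/d.
R_O = Q·ΔS − 1.42 P_X = 1715 − 639.9 = 1076 kg O₂/d.

R_O ≈ 1080 kg O₂/d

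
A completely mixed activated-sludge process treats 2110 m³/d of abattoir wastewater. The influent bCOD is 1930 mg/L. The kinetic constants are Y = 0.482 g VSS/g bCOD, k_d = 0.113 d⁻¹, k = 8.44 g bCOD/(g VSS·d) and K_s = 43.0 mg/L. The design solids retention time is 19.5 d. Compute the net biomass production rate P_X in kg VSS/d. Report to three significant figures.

P_X ≈ 612 kg VSS/d

Effluent substrate depends only on kinetics and SRT: S = K_s(1 + k_d θ_c) / [θ_c(Yk − k_d) − 1] = 43.0 × (1 + 0.113 × 19.5) / [19.5 × (0.482 × 8.44 − 0.113) − 1] = 137.8 / 76.12 = 1.810 mg/L.
The observed yield is Y_obs = Y/(1 + k_d·θ_c) = 0.482 / (1 + 0.113 × 19.5) = 0.482 / 3.204 = 0.1505 g VSS per g bCOD removed.
Mass of bCOD removed per day: Q(S₀ − S) = 2110 × 1928 g/m³ = 4068 kg/d.
P_X = Y_obs · Q(S₀ − S) = 0.1505 × 4068 = 612.1 kg VSS/d.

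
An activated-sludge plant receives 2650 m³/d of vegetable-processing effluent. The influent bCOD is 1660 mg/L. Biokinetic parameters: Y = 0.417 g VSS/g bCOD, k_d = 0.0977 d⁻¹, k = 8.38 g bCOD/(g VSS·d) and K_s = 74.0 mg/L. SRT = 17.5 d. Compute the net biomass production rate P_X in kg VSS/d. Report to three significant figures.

From the Monod/SRT balance for a CMAS, S = K_s·(1+k_d θ_c)/[θ_c·(Y k − k_d) − 1] = 74.0 × (1 + 0.0977 × 17.5) / [17.5 × (0.417 × 8.38 − 0.0977) − 1] = 200.5 / 58.44 = 3.431 mg/L.
Correct the yield for decay: Y_obs = Y/(1 + k_d θ_c) = 0.417 / (1 + 0.0977 × 17.5) = 0.417 / 2.710 = 0.1539.
Mass of bCOD removed per day: Q(S₀ − S) = 2650 × 1657 g/m³ = 4390 kg/d.
Net biomass production P_X = Y_obs × Q·(S₀ − S) = 0.1539 × 4390 = 675.6 kg VSS/d.

P_X ≈ 676 kg VSS/d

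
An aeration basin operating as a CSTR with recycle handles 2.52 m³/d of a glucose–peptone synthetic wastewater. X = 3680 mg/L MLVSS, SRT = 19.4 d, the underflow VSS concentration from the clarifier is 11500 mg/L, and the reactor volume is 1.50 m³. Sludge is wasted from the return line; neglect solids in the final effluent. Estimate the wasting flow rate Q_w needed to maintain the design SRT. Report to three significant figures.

Q_w ≈ 0.0247 m³/d

Wasting from the return line (neglecting effluent solids): Q_w = V·X / (θ_c·X_r) = 1.500 × 3680 / (19.4 × 11500) = 0.02474 m³/d.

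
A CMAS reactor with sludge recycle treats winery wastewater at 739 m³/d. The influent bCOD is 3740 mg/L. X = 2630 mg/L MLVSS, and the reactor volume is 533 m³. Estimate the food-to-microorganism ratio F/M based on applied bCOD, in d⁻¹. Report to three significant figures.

F/M = Q·S₀ / (V·X) = 739 × 3740 / (533.0 × 2630) = 1.972 g bCOD·(g VSS·d)⁻¹.

F/M ≈ 1.97 d⁻¹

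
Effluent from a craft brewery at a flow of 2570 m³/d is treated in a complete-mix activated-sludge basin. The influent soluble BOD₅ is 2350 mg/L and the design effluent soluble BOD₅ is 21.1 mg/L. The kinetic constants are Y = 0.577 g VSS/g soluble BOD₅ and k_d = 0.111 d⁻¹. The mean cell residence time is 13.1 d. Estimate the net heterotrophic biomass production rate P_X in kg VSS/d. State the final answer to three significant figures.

P_X ≈ 1410 kg VSS/d

Observed yield with endogenous decay: Y_obs = Y / (1 + k_d·θ_c) = 0.577 / (1 + 0.111 × 13.1) = 0.577 / 2.454 = 0.2351 g VSS/g soluble BOD₅.
Mass of soluble BOD₅ removed per day: Q(S₀ − S) = 2570 × 2329 g/m³ = 5985 kg/d.
Net biomass production P_X = Y_obs × Q·(S₀ − S) = 0.2351 × 5985 = 1407 kg VSS/d.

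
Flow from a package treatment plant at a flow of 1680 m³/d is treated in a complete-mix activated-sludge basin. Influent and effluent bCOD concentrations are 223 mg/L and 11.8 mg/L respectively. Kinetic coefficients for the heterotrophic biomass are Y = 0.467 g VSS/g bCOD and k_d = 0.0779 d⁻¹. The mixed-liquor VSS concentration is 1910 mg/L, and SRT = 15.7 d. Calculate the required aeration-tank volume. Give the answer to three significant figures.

Steady-state biomass mass balance: V·X·(1 + k_d·θ_c) = Y·Q·(S₀ − S)·θ_c, so V = 0.467 × 1680 × (223 − 11.8) × 15.7 / [1910 × (1 + 0.0779 × 15.7)] = 2.6×10^6 / 4246 = 612.7 m³.

V ≈ 613 m³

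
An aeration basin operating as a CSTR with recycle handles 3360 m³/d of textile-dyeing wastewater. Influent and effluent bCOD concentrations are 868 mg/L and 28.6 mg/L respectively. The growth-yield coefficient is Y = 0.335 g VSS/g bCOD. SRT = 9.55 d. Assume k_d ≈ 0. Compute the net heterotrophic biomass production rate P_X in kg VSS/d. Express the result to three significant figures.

Since k_d ≈ 0, Y_obs = Y = 0.335 g VSS/g bCOD.
Q·(S₀ − S) = 3360 × (868 − 28.6) × 10⁻³ = 2820 kg/d removed.
So the net sludge growth is P_X = 0.3350 × 2820 = 944.8 kg VSS/d.

P_X ≈ 945 kg VSS/d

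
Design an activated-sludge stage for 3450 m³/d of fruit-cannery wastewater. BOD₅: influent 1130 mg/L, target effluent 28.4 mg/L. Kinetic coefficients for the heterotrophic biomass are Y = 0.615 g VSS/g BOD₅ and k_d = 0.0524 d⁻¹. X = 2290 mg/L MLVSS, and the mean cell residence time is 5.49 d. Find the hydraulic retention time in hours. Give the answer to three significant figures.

From the SRT design equation V = Y Q (S₀−S) θ_c / [X (1 + k_d θ_c)] = 0.615 × 3450 × (1130 − 28.4) × 5.49 / [2290 × (1 + 0.0524 × 5.49)] = 1.28×10^7 / 2949 = 4352 m³.
Hydraulic retention time τ = V/Q = 4352 / 3450 = 1.261 d = 30.27 h.

τ ≈ 30.3 h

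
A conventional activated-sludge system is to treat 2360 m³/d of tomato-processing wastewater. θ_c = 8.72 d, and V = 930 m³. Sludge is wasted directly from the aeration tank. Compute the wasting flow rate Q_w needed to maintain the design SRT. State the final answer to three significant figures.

Q_w ≈ 107 m³/d

For wasting at MLVSS concentration, Q_w = V/θ_c = 930.0/8.72 = 106.7 m³/d.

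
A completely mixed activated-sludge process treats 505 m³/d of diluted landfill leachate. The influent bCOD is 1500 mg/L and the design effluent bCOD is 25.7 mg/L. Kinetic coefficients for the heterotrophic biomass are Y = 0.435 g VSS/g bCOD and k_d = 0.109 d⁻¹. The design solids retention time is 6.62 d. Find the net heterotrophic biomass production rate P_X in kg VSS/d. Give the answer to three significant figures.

P_X ≈ 188 kg VSS/d

Observed yield with endogenous decay: Y_obs = Y / (1 + k_d·θ_c) = 0.435 / (1 + 0.109 × 6.62) = 0.435 / 1.722 = 0.2527 g VSS/g bCOD.
ΔS = 1500 − 25.7 = 1474 mg/L, so the substrate removal rate is 505 × 1474/1000 = 744.5 kg bCOD/d.
So the net sludge growth is P_X = 0.2527 × 744.5 = 188.1 kg VSS/d.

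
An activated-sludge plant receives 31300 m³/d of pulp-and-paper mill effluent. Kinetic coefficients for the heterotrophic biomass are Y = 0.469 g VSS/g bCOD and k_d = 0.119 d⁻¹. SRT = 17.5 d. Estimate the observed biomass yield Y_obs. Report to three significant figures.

Y_obs ≈ 0.152 g VSS/g bCOD

Observed yield with endogenous decay: Y_obs = Y / (1 + k_d·θ_c) = 0.469 / (1 + 0.119 × 17.5) = 0.469 / 3.083 = 0.1521 g VSS/g bCOD.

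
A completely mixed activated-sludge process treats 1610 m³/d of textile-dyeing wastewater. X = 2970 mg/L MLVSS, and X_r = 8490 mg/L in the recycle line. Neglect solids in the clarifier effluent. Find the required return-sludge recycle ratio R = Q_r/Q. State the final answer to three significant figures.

R ≈ 0.538

Mass balance around the secondary clarifier (neglecting effluent solids): R = X / (X_r − X) = 2970 / (8490 − 2970) = 0.5380.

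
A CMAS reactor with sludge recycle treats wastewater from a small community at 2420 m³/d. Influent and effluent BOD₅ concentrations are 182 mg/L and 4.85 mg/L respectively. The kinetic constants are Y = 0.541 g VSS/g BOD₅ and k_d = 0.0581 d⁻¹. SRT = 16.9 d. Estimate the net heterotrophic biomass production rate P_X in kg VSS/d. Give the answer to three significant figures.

Correct the yield for decay: Y_obs = Y/(1 + k_d θ_c) = 0.541 / (1 + 0.0581 × 16.9) = 0.541 / 1.982 = 0.2730.
Mass of BOD₅ removed per day: Q(S₀ − S) = 2420 × 177.2 g/m³ = 428.7 kg/d.
Biomass produced: P_X = Y_obs·Q·ΔS = 0.2730 × 428.7 ≈ 117.0 kg VSS/d.

P_X ≈ 117 kg VSS/d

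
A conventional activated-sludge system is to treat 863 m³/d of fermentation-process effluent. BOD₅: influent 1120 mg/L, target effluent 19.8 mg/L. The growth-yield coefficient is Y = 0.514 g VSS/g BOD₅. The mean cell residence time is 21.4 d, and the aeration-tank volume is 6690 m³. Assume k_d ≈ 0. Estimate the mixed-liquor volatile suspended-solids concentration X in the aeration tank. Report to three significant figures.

Without decay, X = Y Q (S₀−S) θ_c / V = 0.514 × 863 × (1120 − 19.8) × 21.4 / 6690 = 1561 mg/L.

X ≈ 1560 mg/L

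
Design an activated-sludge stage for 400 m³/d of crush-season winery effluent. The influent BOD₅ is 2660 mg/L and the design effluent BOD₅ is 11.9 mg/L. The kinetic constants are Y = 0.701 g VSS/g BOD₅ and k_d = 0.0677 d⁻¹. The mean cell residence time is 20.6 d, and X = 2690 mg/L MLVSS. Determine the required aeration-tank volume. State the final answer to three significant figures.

Rearranging the biomass balance for a CMAS with decay, V = Y·Q·ΔS·θ_c / [X·(1+k_d θ_c)] = 0.701 × 400 × (2660 − 11.9) × 20.6 / [2690 × (1 + 0.0677 × 20.6)] = 1.53×10^7 / 6442 = 2375 m³.

V ≈ 2370 m³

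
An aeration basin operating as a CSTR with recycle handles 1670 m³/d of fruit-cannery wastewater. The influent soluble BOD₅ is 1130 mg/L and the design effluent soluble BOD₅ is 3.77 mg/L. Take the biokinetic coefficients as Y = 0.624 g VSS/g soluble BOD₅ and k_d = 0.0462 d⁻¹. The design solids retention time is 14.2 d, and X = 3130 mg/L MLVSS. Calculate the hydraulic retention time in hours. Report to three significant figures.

From the SRT design equation V = Y Q (S₀−S) θ_c / [X (1 + k_d θ_c)] = 0.624 × 1670 × (1130 − 3.77) × 14.2 / [3130 × (1 + 0.0462 × 14.2)] = 1.67×10^7 / 5183 = 3215 m³.
Hydraulic retention time τ = V/Q = 3215 / 1670 = 1.925 d = 46.21 h.

τ ≈ 46.2 h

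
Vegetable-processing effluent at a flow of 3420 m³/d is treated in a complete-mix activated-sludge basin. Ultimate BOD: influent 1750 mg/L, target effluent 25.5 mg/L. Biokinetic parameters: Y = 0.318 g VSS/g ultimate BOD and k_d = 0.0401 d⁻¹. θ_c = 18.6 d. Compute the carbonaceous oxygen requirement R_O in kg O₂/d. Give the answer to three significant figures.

R_O ≈ 4370 kg O₂/d

Observed yield with endogenous decay: Y_obs = Y / (1 + k_d·θ_c) = 0.318 / (1 + 0.0401 × 18.6) = 0.318 / 1.746 = 0.1821 g VSS/g ultimate BOD.
Mass of ultimate BOD removed per day: Q(S₀ − S) = 3420 × 1724 g/m³ = 5898 kg/d.
Biomass synthesised: P_X = Y_obs × 5898 = 1074 kg VSS/d.
R_O = Q·(S₀ − S) − 1.42·P_X = 5898 − 1.42 × 1074 = 4372 kg O₂/d.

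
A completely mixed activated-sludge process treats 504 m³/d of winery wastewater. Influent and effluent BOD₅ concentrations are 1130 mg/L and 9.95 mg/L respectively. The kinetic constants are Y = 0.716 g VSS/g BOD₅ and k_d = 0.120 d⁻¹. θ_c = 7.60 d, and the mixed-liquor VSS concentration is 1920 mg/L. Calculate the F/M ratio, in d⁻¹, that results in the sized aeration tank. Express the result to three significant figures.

From the SRT design equation V = Y Q (S₀−S) θ_c / [X (1 + k_d θ_c)] = 0.716 × 504 × (1130 − 9.95) × 7.60 / [1920 × (1 + 0.120 × 7.60)] = 3.07×10^6 / 3671 = 836.8 m³.
F/M = applied load / biomass = Q·S₀/(V·X) = 504 × 1130 / (836.8 × 1920) = 0.3545 d⁻¹.

F/M ≈ 0.354 d⁻¹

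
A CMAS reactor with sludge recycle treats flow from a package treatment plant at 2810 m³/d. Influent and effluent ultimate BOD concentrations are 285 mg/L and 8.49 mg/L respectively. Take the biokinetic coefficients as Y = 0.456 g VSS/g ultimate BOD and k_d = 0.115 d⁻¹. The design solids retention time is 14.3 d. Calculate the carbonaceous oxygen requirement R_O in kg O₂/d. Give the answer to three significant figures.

Correct the yield for decay: Y_obs = Y/(1 + k_d θ_c) = 0.456 / (1 + 0.115 × 14.3) = 0.456 / 2.644 = 0.1724.
ΔS = 285 − 8.49 = 276.5 mg/L, so the substrate removal rate is 2810 × 276.5/1000 = 777.0 kg ultimate BOD/d.
Net sludge production P_X = 0.1724 × 777.0 = 134.0 kg VSS/d.
Carbonaceous O₂ demand = substrate oxidised − cell-mass equivalent = 777.0 − 1.42 × 134.0 = 586.7 kg O₂/d.

R_O ≈ 587 kg O₂/d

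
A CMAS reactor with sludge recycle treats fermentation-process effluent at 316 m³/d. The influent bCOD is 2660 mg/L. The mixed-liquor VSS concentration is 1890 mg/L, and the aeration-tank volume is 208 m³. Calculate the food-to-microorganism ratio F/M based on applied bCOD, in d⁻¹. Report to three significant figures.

F/M ≈ 2.14 d⁻¹

Food-to-microorganism ratio F/M = Q S₀ / (V X) = 316 × 2660 / (208.0 × 1890) = 2.138 d⁻¹.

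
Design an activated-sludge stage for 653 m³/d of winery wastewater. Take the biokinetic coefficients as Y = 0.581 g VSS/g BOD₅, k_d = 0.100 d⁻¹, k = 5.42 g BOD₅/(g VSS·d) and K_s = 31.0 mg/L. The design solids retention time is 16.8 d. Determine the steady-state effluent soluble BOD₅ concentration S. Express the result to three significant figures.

Effluent substrate depends only on kinetics and SRT: S = K_s(1 + k_d θ_c) / [θ_c(Yk − k_d) − 1] = 31.0 × (1 + 0.100 × 16.8) / [16.8 × (0.581 × 5.42 − 0.100) − 1] = 83.08 / 50.22 = 1.654 mg/L.

S ≈ 1.65 mg/L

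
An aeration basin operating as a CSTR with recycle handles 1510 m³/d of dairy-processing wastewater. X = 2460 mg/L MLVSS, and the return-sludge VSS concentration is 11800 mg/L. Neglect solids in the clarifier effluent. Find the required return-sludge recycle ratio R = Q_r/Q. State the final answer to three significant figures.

R ≈ 0.263

R = Q_r/Q = X/(X_r − X) = 2460 / (11800 − 2460) = 0.2634.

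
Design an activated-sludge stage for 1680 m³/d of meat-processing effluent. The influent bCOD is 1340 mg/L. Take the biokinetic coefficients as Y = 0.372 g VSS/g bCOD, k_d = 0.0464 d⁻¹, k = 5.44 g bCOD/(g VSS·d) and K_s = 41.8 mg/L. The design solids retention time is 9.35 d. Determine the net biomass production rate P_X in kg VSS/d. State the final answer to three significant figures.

From the Monod/SRT balance for a CMAS, S = K_s·(1+k_d θ_c)/[θ_c·(Y k − k_d) − 1] = 41.8 × (1 + 0.0464 × 9.35) / [9.35 × (0.372 × 5.44 − 0.0464) − 1] = 59.93 / 17.49 = 3.427 mg/L.
Y_obs = Y / (1 + k_d θ_c) = 0.372 / (1 + 0.0464 × 9.35) = 0.372 / 1.434 = 0.2594.
Substrate removed = Q·(S₀ − S) = 1680 m³/d × (1340 − 3.43) g/m³ = 2.25×10^6 g/d = 2245 kg/d.
So the net sludge growth is P_X = 0.2594 × 2245 = 582.6 kg VSS/d.

P_X ≈ 583 kg VSS/d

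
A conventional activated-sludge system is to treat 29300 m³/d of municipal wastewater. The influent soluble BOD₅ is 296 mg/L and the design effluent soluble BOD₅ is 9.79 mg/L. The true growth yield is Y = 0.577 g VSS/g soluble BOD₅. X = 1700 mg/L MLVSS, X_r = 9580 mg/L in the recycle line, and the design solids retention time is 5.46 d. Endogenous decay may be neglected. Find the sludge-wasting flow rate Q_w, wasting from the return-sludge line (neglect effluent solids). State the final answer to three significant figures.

Biomass mass balance (decay neglected): V·X = Y·Q·(S₀ − S)·θ_c, so V = 0.577 × 29300 × (296 − 9.79) × 5.46 / 1700 = 15541 m³.
Q_w = (V·X)/(θ_c X_r) = 15541 × 1700 / (5.46 × 9580) = 505.1 m³/d.

Q_w ≈ 505 m³/d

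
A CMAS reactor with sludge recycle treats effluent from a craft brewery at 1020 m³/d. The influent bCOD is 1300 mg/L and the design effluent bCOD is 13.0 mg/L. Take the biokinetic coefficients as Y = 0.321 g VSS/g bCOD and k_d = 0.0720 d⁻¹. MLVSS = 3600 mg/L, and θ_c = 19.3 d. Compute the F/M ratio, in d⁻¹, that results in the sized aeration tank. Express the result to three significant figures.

Steady-state biomass mass balance: V·X·(1 + k_d·θ_c) = Y·Q·(S₀ − S)·θ_c, so V = 0.321 × 1020 × (1300 − 13.0) × 19.3 / [3600 × (1 + 0.0720 × 19.3)] = 8.13×10^6 / 8603 = 945.4 m³.
F/M = Q·S₀ / (V·X) = 1020 × 1300 / (945.4 × 3600) = 0.3896 g bCOD·(g VSS·d)⁻¹.

F/M ≈ 0.390 d⁻¹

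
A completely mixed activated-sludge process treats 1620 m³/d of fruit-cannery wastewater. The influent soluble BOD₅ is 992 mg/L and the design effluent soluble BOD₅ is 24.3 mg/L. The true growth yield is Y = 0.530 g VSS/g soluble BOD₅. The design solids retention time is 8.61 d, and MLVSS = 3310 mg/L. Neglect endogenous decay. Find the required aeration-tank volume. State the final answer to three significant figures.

V ≈ 2160 m³

With k_d = 0 the design equation reduces to V = Y Q (S₀−S) θ_c / X = 0.530 × 1620 × (992 − 24.3) × 8.61 / 3310 = 2161 m³.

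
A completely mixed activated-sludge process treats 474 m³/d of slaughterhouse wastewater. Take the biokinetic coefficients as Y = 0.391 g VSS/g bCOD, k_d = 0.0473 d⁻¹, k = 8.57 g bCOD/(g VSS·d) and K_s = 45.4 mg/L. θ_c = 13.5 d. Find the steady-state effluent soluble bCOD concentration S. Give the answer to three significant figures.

S ≈ 1.71 mg/L

For a completely mixed reactor with recycle the Lawrence–McCarty relation gives S = K_s·(1 + k_d·θ_c) / [θ_c·(Y·k − k_d) − 1] = 45.4 × (1 + 0.0473 × 13.5) / [13.5 × (0.391 × 8.57 − 0.0473) − 1] = 74.39 / 43.60 = 1.706 mg/L.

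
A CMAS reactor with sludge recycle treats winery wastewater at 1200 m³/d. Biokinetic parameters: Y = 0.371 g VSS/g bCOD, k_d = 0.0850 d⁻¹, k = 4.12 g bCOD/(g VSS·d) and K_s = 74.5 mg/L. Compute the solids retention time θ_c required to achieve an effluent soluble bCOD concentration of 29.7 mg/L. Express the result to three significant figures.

θ_c ≈ 2.85 d

At the target effluent, Y k S/(K_s+S) = 0.371×4.12×29.7/104.2 = 0.4357 d⁻¹.
Then 1/θ_c = μ − k_d = 0.4357 − 0.0850 = 0.3507 d⁻¹, giving θ_c = 2.852 d.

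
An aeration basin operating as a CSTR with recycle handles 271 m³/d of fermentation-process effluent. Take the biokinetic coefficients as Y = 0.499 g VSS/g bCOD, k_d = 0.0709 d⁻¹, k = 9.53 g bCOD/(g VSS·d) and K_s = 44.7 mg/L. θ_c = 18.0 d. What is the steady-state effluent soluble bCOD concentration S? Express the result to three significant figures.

S ≈ 1.22 mg/L

For a completely mixed reactor with recycle the Lawrence–McCarty relation gives S = K_s·(1 + k_d·θ_c) / [θ_c·(Y·k − k_d) − 1] = 44.7 × (1 + 0.0709 × 18.0) / [18.0 × (0.499 × 9.53 − 0.0709) − 1] = 101.7 / 83.32 = 1.221 mg/L.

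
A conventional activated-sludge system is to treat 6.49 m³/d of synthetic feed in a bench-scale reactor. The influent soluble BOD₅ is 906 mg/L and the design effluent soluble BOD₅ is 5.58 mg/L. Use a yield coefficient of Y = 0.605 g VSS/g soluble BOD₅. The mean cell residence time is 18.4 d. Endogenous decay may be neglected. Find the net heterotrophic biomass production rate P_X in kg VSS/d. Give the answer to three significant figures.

No decay correction is needed, so Y_obs = Y = 0.605.
ΔS = 906 − 5.58 = 900.4 mg/L, so the substrate removal rate is 6.49 × 900.4/1000 = 5.844 kg soluble BOD₅/d.
So the net sludge growth is P_X = 0.6050 × 5.844 = 3.535 kg VSS/d.

P_X ≈ 3.54 kg VSS/d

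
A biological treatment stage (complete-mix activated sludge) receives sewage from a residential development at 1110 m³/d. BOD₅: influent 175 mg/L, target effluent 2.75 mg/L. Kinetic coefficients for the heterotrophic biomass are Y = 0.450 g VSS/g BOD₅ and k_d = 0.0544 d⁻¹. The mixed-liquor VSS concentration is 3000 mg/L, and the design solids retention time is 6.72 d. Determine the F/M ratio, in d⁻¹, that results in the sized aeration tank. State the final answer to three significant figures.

From the SRT design equation V = Y Q (S₀−S) θ_c / [X (1 + k_d θ_c)] = 0.450 × 1110 × (175 − 2.75) × 6.72 / [3000 × (1 + 0.0544 × 6.72)] = 5.78×10^5 / 4097 = 141.1 m³.
F/M = Q·S₀ / (V·X) = 1110 × 175 / (141.1 × 3000) = 0.4588 g BOD₅·(g VSS·d)⁻¹.

F/M ≈ 0.459 d⁻¹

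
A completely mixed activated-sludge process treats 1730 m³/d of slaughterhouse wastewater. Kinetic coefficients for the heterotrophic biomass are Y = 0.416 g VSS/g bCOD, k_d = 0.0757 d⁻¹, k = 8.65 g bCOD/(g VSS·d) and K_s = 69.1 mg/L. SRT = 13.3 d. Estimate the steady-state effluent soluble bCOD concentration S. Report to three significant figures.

Effluent substrate depends only on kinetics and SRT: S = K_s(1 + k_d θ_c) / [θ_c(Yk − k_d) − 1] = 69.1 × (1 + 0.0757 × 13.3) / [13.3 × (0.416 × 8.65 − 0.0757) − 1] = 138.7 / 45.85 = 3.024 mg/L.

S ≈ 3.02 mg/L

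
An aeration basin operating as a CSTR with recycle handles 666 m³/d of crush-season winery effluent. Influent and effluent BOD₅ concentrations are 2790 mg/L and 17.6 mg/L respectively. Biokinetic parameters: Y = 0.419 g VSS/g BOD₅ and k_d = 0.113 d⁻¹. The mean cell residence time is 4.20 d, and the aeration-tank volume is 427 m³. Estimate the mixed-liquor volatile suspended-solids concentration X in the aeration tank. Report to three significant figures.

X = Y·Q·ΔS·θ_c / [V·(1 + k_d θ_c)] = 0.419 × 666 × (2790 − 17.6) × 4.20 / [427 × (1 + 0.113 × 4.20)] = 5160 mg/L.

X ≈ 5160 mg/L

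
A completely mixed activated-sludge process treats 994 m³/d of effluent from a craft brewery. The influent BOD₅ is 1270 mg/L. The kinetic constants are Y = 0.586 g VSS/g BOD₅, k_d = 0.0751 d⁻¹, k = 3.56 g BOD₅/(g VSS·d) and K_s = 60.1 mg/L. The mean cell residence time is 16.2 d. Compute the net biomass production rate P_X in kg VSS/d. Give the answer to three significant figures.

From the Monod/SRT balance for a CMAS, S = K_s·(1+k_d θ_c)/[θ_c·(Y k − k_d) − 1] = 60.1 × (1 + 0.0751 × 16.2) / [16.2 × (0.586 × 3.56 − 0.0751) − 1] = 133.2 / 31.58 = 4.219 mg/L.
The observed yield is Y_obs = Y/(1 + k_d·θ_c) = 0.586 / (1 + 0.0751 × 16.2) = 0.586 / 2.217 = 0.2644 g VSS per g BOD₅ removed.
Substrate removed = Q·(S₀ − S) = 994 m³/d × (1270 − 4.22) g/m³ = 1.26×10^6 g/d = 1258 kg/d.
Net biomass production P_X = Y_obs × Q·(S₀ − S) = 0.2644 × 1258 = 332.6 kg VSS/d.

P_X ≈ 333 kg VSS/d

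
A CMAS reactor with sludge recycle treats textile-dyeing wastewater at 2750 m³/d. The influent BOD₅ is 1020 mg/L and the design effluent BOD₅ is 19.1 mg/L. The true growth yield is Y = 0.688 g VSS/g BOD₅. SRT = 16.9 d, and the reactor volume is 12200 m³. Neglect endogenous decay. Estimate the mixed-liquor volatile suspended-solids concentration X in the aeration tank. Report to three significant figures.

X ≈ 2620 mg/L

From V·X = Y·Q·(S₀ − S)·θ_c (decay neglected): X = 0.688 × 2750 × (1020 − 19.1) × 16.9 / 12200 = 2623 mg/L.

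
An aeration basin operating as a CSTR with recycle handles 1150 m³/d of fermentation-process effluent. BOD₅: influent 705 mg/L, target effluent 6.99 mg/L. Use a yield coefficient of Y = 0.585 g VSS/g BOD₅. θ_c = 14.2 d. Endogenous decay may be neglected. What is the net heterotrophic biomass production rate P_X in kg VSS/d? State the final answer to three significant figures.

No decay correction is needed, so Y_obs = Y = 0.585.
ΔS = 705 − 6.99 = 698.0 mg/L, so the substrate removal rate is 1150 × 698.0/1000 = 802.7 kg BOD₅/d.
So the net sludge growth is P_X = 0.5850 × 802.7 = 469.6 kg VSS/d.

P_X ≈ 470 kg VSS/d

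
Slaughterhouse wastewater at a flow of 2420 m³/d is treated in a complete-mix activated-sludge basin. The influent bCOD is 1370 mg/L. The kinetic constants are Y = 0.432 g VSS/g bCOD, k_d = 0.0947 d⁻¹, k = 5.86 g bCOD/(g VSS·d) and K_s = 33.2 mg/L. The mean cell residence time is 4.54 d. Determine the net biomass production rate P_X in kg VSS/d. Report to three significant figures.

Effluent substrate depends only on kinetics and SRT: S = K_s(1 + k_d θ_c) / [θ_c(Yk − k_d) − 1] = 33.2 × (1 + 0.0947 × 4.54) / [4.54 × (0.432 × 5.86 − 0.0947) − 1] = 47.47 / 10.06 = 4.718 mg/L.
Observed yield with endogenous decay: Y_obs = Y / (1 + k_d·θ_c) = 0.432 / (1 + 0.0947 × 4.54) = 0.432 / 1.430 = 0.3021 g VSS/g bCOD.
ΔS = 1370 − 4.72 = 1365 mg/L, so the substrate removal rate is 2420 × 1365/1000 = 3304 kg bCOD/d.
Biomass produced: P_X = Y_obs·Q·ΔS = 0.3021 × 3304 ≈ 998.2 kg VSS/d.

P_X ≈ 998 kg VSS/d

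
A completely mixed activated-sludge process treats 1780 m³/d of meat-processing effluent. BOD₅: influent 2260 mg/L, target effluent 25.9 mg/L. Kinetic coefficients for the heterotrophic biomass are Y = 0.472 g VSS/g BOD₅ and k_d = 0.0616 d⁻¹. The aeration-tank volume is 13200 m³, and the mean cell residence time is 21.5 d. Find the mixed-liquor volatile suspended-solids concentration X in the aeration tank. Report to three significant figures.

From V·X·(1 + k_d·θ_c) = Y·Q·(S₀ − S)·θ_c: X = 0.472 × 1780 × (2260 − 25.9) × 21.5 / [13200 × (1 + 0.0616 × 21.5)] = 1315 mg/L.

X ≈ 1320 mg/L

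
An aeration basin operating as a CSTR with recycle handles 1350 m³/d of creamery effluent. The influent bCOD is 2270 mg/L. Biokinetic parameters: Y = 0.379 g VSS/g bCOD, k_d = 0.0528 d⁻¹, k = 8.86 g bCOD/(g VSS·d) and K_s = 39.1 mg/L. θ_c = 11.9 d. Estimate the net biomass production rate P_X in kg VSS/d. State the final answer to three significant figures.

For a completely mixed reactor with recycle the Lawrence–McCarty relation gives S = K_s·(1 + k_d·θ_c) / [θ_c·(Y·k − k_d) − 1] = 39.1 × (1 + 0.0528 × 11.9) / [11.9 × (0.379 × 8.86 − 0.0528) − 1] = 63.67 / 38.33 = 1.661 mg/L.
Y_obs = Y / (1 + k_d θ_c) = 0.379 / (1 + 0.0528 × 11.9) = 0.379 / 1.628 = 0.2328.
Mass of bCOD removed per day: Q(S₀ − S) = 1350 × 2268 g/m³ = 3062 kg/d.
Biomass produced: P_X = Y_obs·Q·ΔS = 0.2328 × 3062 ≈ 712.8 kg VSS/d.

P_X ≈ 713 kg VSS/d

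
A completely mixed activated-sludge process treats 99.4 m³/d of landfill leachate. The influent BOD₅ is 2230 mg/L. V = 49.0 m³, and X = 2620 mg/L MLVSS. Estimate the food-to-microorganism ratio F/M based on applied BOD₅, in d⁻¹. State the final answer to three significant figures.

F/M = Q·S₀ / (V·X) = 99.4 × 2230 / (49.00 × 2620) = 1.727 g BOD₅·(g VSS·d)⁻¹.

F/M ≈ 1.73 d⁻¹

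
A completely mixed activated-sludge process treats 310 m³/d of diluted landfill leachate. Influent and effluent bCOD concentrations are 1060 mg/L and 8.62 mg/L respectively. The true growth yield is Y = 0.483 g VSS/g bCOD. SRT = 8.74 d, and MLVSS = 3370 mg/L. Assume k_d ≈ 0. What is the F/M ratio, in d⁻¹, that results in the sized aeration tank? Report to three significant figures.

F/M ≈ 0.239 d⁻¹

With k_d = 0 the design equation reduces to V = Y Q (S₀−S) θ_c / X = 0.483 × 310 × (1060 − 8.62) × 8.74 / 3370 = 408.3 m³.
Food-to-microorganism ratio F/M = Q S₀ / (V X) = 310 × 1060 / (408.3 × 3370) = 0.2388 d⁻¹.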